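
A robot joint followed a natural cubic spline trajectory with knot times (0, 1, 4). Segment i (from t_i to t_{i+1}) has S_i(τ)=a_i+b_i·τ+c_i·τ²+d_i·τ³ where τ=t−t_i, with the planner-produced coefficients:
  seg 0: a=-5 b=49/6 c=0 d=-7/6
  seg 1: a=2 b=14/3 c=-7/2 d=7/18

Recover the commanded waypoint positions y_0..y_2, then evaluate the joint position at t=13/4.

y_0=-5 y_1=2 y_2=-5
S(13/4) = -101/128

y_0 = S_0(0) = a_0 = -5
y_1 = S_1(0) = a_1 = 2
y_2 = S_1(3) = -5
t_q=13/4 is in segment 1 (τ=9/4); S_1(τ)=-101/128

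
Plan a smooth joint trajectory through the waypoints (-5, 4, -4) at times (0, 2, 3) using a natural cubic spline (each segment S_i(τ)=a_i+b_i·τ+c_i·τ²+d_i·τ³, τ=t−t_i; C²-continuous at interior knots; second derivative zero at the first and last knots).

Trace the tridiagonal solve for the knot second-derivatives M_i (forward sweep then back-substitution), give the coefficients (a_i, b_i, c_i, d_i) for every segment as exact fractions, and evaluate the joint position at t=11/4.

  seg 0: a=-5 b=26/3 c=0 d=-25/24
  seg 1: a=4 b=-23/6 c=-25/4 d=25/12
S(11/4) = -387/256

Δ: Δ0=9/2, Δ1=-8
row 1: diag=6, rhs=-75; c'=1/6, d'=-25/2
back: M1=-25/2
M: M0=0, M1=-25/2, M2=0
seg 0: a=-5, c=M0/2=0, d=(M1−M0)/(6·2)=-25/24, b=Δ0−h0·(2M0+M1)/6=26/3
seg 1: a=4, c=M1/2=-25/4, d=(M2−M1)/(6·1)=25/12, b=Δ1−h1·(2M1+M2)/6=-23/6
t_q=11/4 → seg 1, τ=3/4; S=4+-23/6·τ+-25/4·τ²+25/12·τ³=-387/256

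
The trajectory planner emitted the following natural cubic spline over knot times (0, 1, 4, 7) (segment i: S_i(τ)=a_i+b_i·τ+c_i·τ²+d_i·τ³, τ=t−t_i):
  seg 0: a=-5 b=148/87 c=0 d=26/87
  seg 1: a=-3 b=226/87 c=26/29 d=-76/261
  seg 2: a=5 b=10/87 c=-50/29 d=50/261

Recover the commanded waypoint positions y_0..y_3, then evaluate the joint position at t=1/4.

y_0=-5 y_1=-3 y_2=5 y_3=-5
S(1/4) = -4241/928

y_0 = S_0(0) = a_0 = -5
y_1 = S_1(0) = a_1 = -3
y_2 = S_2(0) = a_2 = 5
y_3 = S_2(3) = -5
t_q=1/4 is in segment 0 (τ=1/4); S_0(τ)=-4241/928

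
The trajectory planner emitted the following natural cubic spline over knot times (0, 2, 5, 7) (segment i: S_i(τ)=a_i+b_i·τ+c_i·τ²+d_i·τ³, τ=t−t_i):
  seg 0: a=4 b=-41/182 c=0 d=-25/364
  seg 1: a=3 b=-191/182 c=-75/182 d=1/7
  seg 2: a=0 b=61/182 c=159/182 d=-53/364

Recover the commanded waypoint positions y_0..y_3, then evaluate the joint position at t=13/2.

y_0 = S_0(0) = a_0 = 4
y_1 = S_1(0) = a_1 = 3
y_2 = S_2(0) = a_2 = 0
y_3 = S_2(2) = 3
t_q=13/2 is in segment 2 (τ=3/2); S_2(τ)=5757/2912

y_0=4 y_1=3 y_2=0 y_3=3
S(13/2) = 5757/2912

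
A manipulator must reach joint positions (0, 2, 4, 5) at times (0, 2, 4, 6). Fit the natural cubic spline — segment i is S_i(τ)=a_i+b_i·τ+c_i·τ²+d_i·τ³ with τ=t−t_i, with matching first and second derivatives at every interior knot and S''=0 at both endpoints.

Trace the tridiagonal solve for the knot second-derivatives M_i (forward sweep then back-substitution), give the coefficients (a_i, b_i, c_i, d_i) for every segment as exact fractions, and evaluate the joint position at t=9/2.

  seg 0: a=0 b=29/30 c=0 d=1/120
  seg 1: a=2 b=16/15 c=1/20 d=-1/24
  seg 2: a=4 b=23/30 c=-1/5 d=1/30
S(9/2) = 347/80

Δ: Δ0=1, Δ1=1, Δ2=1/2
row 1: diag=8, rhs=0; c'=1/4, d'=0
row 2: denom=8−2·1/4=15/2; d'=(-3−2·0)/(15/2)=-2/5
back: M2=-2/5
back: M1=0−1/4·-2/5=1/10
M: M0=0, M1=1/10, M2=-2/5, M3=0
seg 0: a=0, c=M0/2=0, d=(M1−M0)/(6·2)=1/120, b=Δ0−h0·(2M0+M1)/6=29/30
seg 1: a=2, c=M1/2=1/20, d=(M2−M1)/(6·2)=-1/24, b=Δ1−h1·(2M1+M2)/6=16/15
seg 2: a=4, c=M2/2=-1/5, d=(M3−M2)/(6·2)=1/30, b=Δ2−h2·(2M2+M3)/6=23/30
t_q=9/2 → seg 2, τ=1/2; S=4+23/30·τ+-1/5·τ²+1/30·τ³=347/80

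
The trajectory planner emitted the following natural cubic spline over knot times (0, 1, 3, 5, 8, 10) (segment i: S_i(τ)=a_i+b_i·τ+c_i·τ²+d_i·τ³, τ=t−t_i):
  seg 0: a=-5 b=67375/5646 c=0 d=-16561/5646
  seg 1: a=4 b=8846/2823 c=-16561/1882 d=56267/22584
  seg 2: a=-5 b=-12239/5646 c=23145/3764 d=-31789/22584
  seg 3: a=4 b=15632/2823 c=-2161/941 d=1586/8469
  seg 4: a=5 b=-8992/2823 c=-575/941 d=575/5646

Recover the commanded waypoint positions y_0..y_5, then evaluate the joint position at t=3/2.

y_0=-5 y_1=4 y_2=-5 y_3=4 y_4=5 y_5=-3
S(3/2) = 221521/60224

y_0 = S_0(0) = a_0 = -5
y_1 = S_1(0) = a_1 = 4
y_2 = S_2(0) = a_2 = -5
y_3 = S_3(0) = a_3 = 4
y_4 = S_4(0) = a_4 = 5
y_5 = S_4(2) = -3
t_q=3/2 is in segment 1 (τ=1/2); S_1(τ)=221521/60224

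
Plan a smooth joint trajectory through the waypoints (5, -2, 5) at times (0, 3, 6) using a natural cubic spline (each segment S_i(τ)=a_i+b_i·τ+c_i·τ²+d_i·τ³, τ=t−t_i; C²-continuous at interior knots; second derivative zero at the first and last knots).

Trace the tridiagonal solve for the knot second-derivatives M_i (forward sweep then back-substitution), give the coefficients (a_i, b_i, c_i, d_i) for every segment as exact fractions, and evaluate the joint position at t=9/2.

  seg 0: a=5 b=-7/2 c=0 d=7/54
  seg 1: a=-2 b=0 c=7/6 d=-7/54
S(9/2) = 3/16

Δ: Δ0=-7/3, Δ1=7/3
row 1: diag=12, rhs=28; c'=1/4, d'=7/3
back: M1=7/3
M: M0=0, M1=7/3, M2=0
seg 0: a=5, c=M0/2=0, d=(M1−M0)/(6·3)=7/54, b=Δ0−h0·(2M0+M1)/6=-7/2
seg 1: a=-2, c=M1/2=7/6, d=(M2−M1)/(6·3)=-7/54, b=Δ1−h1·(2M1+M2)/6=0
t_q=9/2 → seg 1, τ=3/2; S=-2+0·τ+7/6·τ²+-7/54·τ³=3/16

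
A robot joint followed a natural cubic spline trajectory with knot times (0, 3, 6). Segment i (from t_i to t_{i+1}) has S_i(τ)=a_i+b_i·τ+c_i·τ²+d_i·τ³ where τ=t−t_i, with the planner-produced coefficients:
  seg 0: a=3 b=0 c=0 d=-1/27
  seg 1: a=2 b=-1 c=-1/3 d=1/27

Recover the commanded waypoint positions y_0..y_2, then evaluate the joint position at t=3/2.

y_0 = S_0(0) = a_0 = 3
y_1 = S_1(0) = a_1 = 2
y_2 = S_1(3) = -3
t_q=3/2 is in segment 0 (τ=3/2); S_0(τ)=23/8

y_0=3 y_1=2 y_2=-3
S(3/2) = 23/8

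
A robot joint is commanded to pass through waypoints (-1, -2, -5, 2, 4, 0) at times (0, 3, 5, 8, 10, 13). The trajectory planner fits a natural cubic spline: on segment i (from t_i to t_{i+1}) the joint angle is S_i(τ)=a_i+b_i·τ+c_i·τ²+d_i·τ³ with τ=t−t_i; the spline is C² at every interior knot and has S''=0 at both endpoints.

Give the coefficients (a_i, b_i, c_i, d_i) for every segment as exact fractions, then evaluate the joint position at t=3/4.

  seg 0: a=-1 b=293/924 c=0 d=-601/8316
  seg 1: a=-2 b=-755/462 c=-601/924 d=221/616
  seg 2: a=-5 b=16/231 c=347/231 d=-74/297
  seg 3: a=2 b=544/231 c=-57/77 d=29/924
  seg 4: a=4 b=-53/231 c=-85/154 d=85/1386
S(3/4) = -15625/19712

Δ: Δ0=-1/3, Δ1=-3/2, Δ2=7/3, Δ3=1, Δ4=-4/3
row 1: diag=10, rhs=-7; c'=1/5, d'=-7/10
row 2: denom=10−2·1/5=48/5; d'=(23−2·-7/10)/(48/5)=61/24
row 3: denom=10−3·5/16=145/16; d'=(-8−3·61/24)/(145/16)=-50/29
row 4: denom=10−2·32/145=1386/145; d'=(-14−2·-50/29)/(1386/145)=-85/77
back: M4=-85/77
back: M3=-50/29−32/145·-85/77=-114/77
back: M2=61/24−5/16·-114/77=694/231
back: M1=-7/10−1/5·694/231=-601/462
M: M0=0, M1=-601/462, M2=694/231, M3=-114/77, M4=-85/77, M5=0
seg 0: a=-1, c=M0/2=0, d=(M1−M0)/(6·3)=-601/8316, b=Δ0−h0·(2M0+M1)/6=293/924
seg 1: a=-2, c=M1/2=-601/924, d=(M2−M1)/(6·2)=221/616, b=Δ1−h1·(2M1+M2)/6=-755/462
seg 2: a=-5, c=M2/2=347/231, d=(M3−M2)/(6·3)=-74/297, b=Δ2−h2·(2M2+M3)/6=16/231
seg 3: a=2, c=M3/2=-57/77, d=(M4−M3)/(6·2)=29/924, b=Δ3−h3·(2M3+M4)/6=544/231
seg 4: a=4, c=M4/2=-85/154, d=(M5−M4)/(6·3)=85/1386, b=Δ4−h4·(2M4+M5)/6=-53/231
t_q=3/4 → seg 0, τ=3/4; S=-1+293/924·τ+0·τ²+-601/8316·τ³=-15625/19712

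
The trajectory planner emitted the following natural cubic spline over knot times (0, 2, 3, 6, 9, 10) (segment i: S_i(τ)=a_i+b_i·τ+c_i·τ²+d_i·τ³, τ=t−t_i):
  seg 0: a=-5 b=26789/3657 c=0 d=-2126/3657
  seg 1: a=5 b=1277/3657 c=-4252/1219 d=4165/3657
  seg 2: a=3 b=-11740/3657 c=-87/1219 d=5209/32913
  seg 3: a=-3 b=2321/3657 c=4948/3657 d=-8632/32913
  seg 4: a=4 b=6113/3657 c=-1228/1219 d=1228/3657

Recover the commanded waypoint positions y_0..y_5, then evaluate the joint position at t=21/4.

y_0=-5 y_1=5 y_2=3 y_3=-3 y_4=4 y_5=5
S(21/4) = -217017/78016

y_0 = S_0(0) = a_0 = -5
y_1 = S_1(0) = a_1 = 5
y_2 = S_2(0) = a_2 = 3
y_3 = S_3(0) = a_3 = -3
y_4 = S_4(0) = a_4 = 4
y_5 = S_4(1) = 5
t_q=21/4 is in segment 2 (τ=9/4); S_2(τ)=-217017/78016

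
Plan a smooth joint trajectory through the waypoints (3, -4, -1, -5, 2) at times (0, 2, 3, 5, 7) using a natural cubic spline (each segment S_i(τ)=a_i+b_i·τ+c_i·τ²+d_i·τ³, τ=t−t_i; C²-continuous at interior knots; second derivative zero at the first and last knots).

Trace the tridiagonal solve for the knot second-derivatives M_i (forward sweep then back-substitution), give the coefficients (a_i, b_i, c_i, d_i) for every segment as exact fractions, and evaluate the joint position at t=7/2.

  seg 0: a=3 b=-785/128 c=0 d=337/512
  seg 1: a=-4 b=113/64 c=1011/256 d=-695/256
  seg 2: a=-1 b=389/256 c=-537/128 d=1247/1024
  seg 3: a=-5 b=-83/128 c=1593/512 d=-531/1024
S(7/2) = -9313/8192

Δ: Δ0=-7/2, Δ1=3, Δ2=-2, Δ3=7/2
row 1: diag=6, rhs=39; c'=1/6, d'=13/2
row 2: denom=6−1·1/6=35/6; d'=(-30−1·13/2)/(35/6)=-219/35
row 3: denom=8−2·12/35=256/35; d'=(33−2·-219/35)/(256/35)=1593/256
back: M3=1593/256
back: M2=-219/35−12/35·1593/256=-537/64
back: M1=13/2−1/6·-537/64=1011/128
M: M0=0, M1=1011/128, M2=-537/64, M3=1593/256, M4=0
seg 0: a=3, c=M0/2=0, d=(M1−M0)/(6·2)=337/512, b=Δ0−h0·(2M0+M1)/6=-785/128
seg 1: a=-4, c=M1/2=1011/256, d=(M2−M1)/(6·1)=-695/256, b=Δ1−h1·(2M1+M2)/6=113/64
seg 2: a=-1, c=M2/2=-537/128, d=(M3−M2)/(6·2)=1247/1024, b=Δ2−h2·(2M2+M3)/6=389/256
seg 3: a=-5, c=M3/2=1593/512, d=(M4−M3)/(6·2)=-531/1024, b=Δ3−h3·(2M3+M4)/6=-83/128
t_q=7/2 → seg 2, τ=1/2; S=-1+389/256·τ+-537/128·τ²+1247/1024·τ³=-9313/8192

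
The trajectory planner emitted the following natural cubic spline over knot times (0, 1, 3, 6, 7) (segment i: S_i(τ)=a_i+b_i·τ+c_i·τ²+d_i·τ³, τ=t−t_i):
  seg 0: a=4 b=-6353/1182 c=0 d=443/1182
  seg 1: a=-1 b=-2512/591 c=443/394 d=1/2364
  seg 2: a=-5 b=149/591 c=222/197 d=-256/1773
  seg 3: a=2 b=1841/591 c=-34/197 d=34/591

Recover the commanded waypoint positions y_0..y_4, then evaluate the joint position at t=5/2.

y_0 = S_0(0) = a_0 = 4
y_1 = S_1(0) = a_1 = -1
y_2 = S_2(0) = a_2 = -5
y_3 = S_3(0) = a_3 = 2
y_4 = S_3(1) = 5
t_q=5/2 is in segment 1 (τ=3/2); S_1(τ)=-30539/6304

y_0=4 y_1=-1 y_2=-5 y_3=2 y_4=5
S(5/2) = -30539/6304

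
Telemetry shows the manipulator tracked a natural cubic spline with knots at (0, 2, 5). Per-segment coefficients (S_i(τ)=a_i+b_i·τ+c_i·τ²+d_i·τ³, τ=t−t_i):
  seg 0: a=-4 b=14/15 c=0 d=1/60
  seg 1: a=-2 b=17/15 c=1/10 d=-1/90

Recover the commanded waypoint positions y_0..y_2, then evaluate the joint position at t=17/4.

y_0=-4 y_1=-2 y_2=2
S(17/4) = 119/128

y_0 = S_0(0) = a_0 = -4
y_1 = S_1(0) = a_1 = -2
y_2 = S_1(3) = 2
t_q=17/4 is in segment 1 (τ=9/4); S_1(τ)=119/128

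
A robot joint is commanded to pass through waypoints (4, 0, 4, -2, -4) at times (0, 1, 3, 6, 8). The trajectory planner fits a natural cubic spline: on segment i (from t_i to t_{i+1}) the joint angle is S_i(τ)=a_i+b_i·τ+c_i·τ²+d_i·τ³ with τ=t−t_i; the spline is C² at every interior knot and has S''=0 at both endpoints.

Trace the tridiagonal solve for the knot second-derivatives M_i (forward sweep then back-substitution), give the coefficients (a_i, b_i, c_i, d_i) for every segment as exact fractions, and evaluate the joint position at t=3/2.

Δ: Δ0=-4, Δ1=2, Δ2=-2, Δ3=-1
row 1: diag=6, rhs=36; c'=1/3, d'=6
row 2: denom=10−2·1/3=28/3; d'=(-24−2·6)/(28/3)=-27/7
row 3: denom=10−3·9/28=253/28; d'=(6−3·-27/7)/(253/28)=492/253
back: M3=492/253
back: M2=-27/7−9/28·492/253=-1134/253
back: M1=6−1/3·-1134/253=1896/253
M: M0=0, M1=1896/253, M2=-1134/253, M3=492/253, M4=0
seg 0: a=4, c=M0/2=0, d=(M1−M0)/(6·1)=316/253, b=Δ0−h0·(2M0+M1)/6=-1328/253
seg 1: a=0, c=M1/2=948/253, d=(M2−M1)/(6·2)=-505/506, b=Δ1−h1·(2M1+M2)/6=-380/253
seg 2: a=4, c=M2/2=-567/253, d=(M3−M2)/(6·3)=271/759, b=Δ2−h2·(2M2+M3)/6=382/253
seg 3: a=-2, c=M3/2=246/253, d=(M4−M3)/(6·2)=-41/253, b=Δ3−h3·(2M3+M4)/6=-581/253
t_q=3/2 → seg 1, τ=1/2; S=0+-380/253·τ+948/253·τ²+-505/506·τ³=247/4048

  seg 0: a=4 b=-1328/253 c=0 d=316/253
  seg 1: a=0 b=-380/253 c=948/253 d=-505/506
  seg 2: a=4 b=382/253 c=-567/253 d=271/759
  seg 3: a=-2 b=-581/253 c=246/253 d=-41/253
S(3/2) = 247/4048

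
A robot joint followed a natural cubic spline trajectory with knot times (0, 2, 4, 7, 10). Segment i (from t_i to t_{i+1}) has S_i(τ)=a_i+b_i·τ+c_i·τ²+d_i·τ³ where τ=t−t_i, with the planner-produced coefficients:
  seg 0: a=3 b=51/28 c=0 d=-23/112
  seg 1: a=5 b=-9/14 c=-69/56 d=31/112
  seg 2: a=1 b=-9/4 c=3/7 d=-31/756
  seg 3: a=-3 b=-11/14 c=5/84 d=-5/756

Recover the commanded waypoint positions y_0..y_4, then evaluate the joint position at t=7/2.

y_0 = S_0(0) = a_0 = 3
y_1 = S_1(0) = a_1 = 5
y_2 = S_2(0) = a_2 = 1
y_3 = S_3(0) = a_3 = -3
y_4 = S_3(3) = -5
t_q=7/2 is in segment 1 (τ=3/2); S_1(τ)=1969/896

y_0=3 y_1=5 y_2=1 y_3=-3 y_4=-5
S(7/2) = 1969/896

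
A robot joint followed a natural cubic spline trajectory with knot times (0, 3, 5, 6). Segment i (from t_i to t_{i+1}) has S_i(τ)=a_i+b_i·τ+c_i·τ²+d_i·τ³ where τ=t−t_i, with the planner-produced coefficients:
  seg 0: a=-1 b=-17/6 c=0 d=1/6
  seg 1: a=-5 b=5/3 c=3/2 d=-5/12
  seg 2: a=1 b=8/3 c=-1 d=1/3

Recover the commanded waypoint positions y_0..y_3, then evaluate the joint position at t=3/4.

y_0=-1 y_1=-5 y_2=1 y_3=3
S(3/4) = -391/128

y_0 = S_0(0) = a_0 = -1
y_1 = S_1(0) = a_1 = -5
y_2 = S_2(0) = a_2 = 1
y_3 = S_2(1) = 3
t_q=3/4 is in segment 0 (τ=3/4); S_0(τ)=-391/128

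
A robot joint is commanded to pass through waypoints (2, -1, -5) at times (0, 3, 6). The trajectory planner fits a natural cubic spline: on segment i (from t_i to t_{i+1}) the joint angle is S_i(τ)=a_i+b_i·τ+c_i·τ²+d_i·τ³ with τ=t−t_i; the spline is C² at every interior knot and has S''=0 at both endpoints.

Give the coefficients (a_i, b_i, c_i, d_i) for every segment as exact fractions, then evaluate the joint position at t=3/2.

Δ: Δ0=-1, Δ1=-4/3
row 1: diag=12, rhs=-2; c'=1/4, d'=-1/6
back: M1=-1/6
M: M0=0, M1=-1/6, M2=0
seg 0: a=2, c=M0/2=0, d=(M1−M0)/(6·3)=-1/108, b=Δ0−h0·(2M0+M1)/6=-11/12
seg 1: a=-1, c=M1/2=-1/12, d=(M2−M1)/(6·3)=1/108, b=Δ1−h1·(2M1+M2)/6=-7/6
t_q=3/2 → seg 0, τ=3/2; S=2+-11/12·τ+0·τ²+-1/108·τ³=19/32

  seg 0: a=2 b=-11/12 c=0 d=-1/108
  seg 1: a=-1 b=-7/6 c=-1/12 d=1/108
S(3/2) = 19/32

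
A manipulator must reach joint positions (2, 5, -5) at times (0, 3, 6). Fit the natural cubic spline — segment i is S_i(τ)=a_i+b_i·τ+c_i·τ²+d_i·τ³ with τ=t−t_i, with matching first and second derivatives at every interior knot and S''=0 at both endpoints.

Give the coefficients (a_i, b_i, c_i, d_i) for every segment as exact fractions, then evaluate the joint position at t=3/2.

  seg 0: a=2 b=25/12 c=0 d=-13/108
  seg 1: a=5 b=-7/6 c=-13/12 d=13/108
S(3/2) = 151/32

Δ: Δ0=1, Δ1=-10/3
row 1: diag=12, rhs=-26; c'=1/4, d'=-13/6
back: M1=-13/6
M: M0=0, M1=-13/6, M2=0
seg 0: a=2, c=M0/2=0, d=(M1−M0)/(6·3)=-13/108, b=Δ0−h0·(2M0+M1)/6=25/12
seg 1: a=5, c=M1/2=-13/12, d=(M2−M1)/(6·3)=13/108, b=Δ1−h1·(2M1+M2)/6=-7/6
t_q=3/2 → seg 0, τ=3/2; S=2+25/12·τ+0·τ²+-13/108·τ³=151/32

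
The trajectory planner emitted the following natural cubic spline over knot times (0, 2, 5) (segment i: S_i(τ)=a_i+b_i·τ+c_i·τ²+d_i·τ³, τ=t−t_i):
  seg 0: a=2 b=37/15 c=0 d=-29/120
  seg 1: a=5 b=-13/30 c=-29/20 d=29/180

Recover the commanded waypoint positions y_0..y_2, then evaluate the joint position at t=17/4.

y_0 = S_0(0) = a_0 = 2
y_1 = S_1(0) = a_1 = 5
y_2 = S_1(3) = -5
t_q=17/4 is in segment 1 (τ=9/4); S_1(τ)=-379/256

y_0=2 y_1=5 y_2=-5
S(17/4) = -379/256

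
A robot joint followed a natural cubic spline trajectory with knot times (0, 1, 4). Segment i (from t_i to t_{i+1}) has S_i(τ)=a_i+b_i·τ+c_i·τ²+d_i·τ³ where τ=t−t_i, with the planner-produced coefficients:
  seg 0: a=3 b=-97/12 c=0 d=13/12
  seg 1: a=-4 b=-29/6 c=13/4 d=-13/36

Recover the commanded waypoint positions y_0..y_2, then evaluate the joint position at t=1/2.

y_0 = S_0(0) = a_0 = 3
y_1 = S_1(0) = a_1 = -4
y_2 = S_1(3) = 1
t_q=1/2 is in segment 0 (τ=1/2); S_0(τ)=-29/32

y_0=3 y_1=-4 y_2=1
S(1/2) = -29/32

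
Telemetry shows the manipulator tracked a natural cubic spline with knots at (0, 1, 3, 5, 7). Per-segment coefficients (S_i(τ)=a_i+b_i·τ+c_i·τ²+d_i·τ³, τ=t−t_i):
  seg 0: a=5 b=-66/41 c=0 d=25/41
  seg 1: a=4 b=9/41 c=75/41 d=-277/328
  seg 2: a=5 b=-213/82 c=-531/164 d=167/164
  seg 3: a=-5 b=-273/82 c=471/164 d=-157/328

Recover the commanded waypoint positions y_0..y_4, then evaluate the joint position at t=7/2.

y_0=5 y_1=4 y_2=5 y_3=-5 y_4=-4
S(7/2) = 3961/1312

y_0 = S_0(0) = a_0 = 5
y_1 = S_1(0) = a_1 = 4
y_2 = S_2(0) = a_2 = 5
y_3 = S_3(0) = a_3 = -5
y_4 = S_3(2) = -4
t_q=7/2 is in segment 2 (τ=1/2); S_2(τ)=3961/1312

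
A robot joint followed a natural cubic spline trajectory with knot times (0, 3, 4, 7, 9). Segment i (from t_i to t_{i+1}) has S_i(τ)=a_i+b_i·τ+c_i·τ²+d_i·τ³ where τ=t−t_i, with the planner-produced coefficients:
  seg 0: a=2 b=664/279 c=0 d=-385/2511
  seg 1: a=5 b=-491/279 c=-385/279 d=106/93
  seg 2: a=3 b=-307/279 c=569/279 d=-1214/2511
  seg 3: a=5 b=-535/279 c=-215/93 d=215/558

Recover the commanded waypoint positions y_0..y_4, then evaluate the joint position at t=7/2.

y_0 = S_0(0) = a_0 = 2
y_1 = S_1(0) = a_1 = 5
y_2 = S_2(0) = a_2 = 3
y_3 = S_3(0) = a_3 = 5
y_4 = S_3(2) = -5
t_q=7/2 is in segment 1 (τ=1/2); S_1(τ)=1093/279

y_0=2 y_1=5 y_2=3 y_3=5 y_4=-5
S(7/2) = 1093/279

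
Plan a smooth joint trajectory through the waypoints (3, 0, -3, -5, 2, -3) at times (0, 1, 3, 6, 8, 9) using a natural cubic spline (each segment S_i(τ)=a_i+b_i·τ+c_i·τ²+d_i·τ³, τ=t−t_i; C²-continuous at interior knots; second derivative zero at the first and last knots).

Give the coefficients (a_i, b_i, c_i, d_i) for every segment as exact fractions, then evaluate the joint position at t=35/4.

  seg 0: a=3 b=-28061/8436 c=0 d=2753/8436
  seg 1: a=0 b=-9901/4218 c=2753/2812 d=-4685/16872
  seg 2: a=-3 b=-3719/2109 c=-483/703 d=20/57
  seg 3: a=-5 b=7567/2109 c=1737/703 d=-21215/16872
  seg 4: a=2 b=-6823/4218 c=-14267/2812 d=14267/8436
S(35/4) = -243609/179968

Δ: Δ0=-3, Δ1=-3/2, Δ2=-2/3, Δ3=7/2, Δ4=-5
row 1: diag=6, rhs=9; c'=1/3, d'=3/2
row 2: denom=10−2·1/3=28/3; d'=(5−2·3/2)/(28/3)=3/14
row 3: denom=10−3·9/28=253/28; d'=(25−3·3/14)/(253/28)=62/23
row 4: denom=6−2·56/253=1406/253; d'=(-51−2·62/23)/(1406/253)=-14267/1406
back: M4=-14267/1406
back: M3=62/23−56/253·-14267/1406=3474/703
back: M2=3/14−9/28·3474/703=-966/703
back: M1=3/2−1/3·-966/703=2753/1406
M: M0=0, M1=2753/1406, M2=-966/703, M3=3474/703, M4=-14267/1406, M5=0
seg 0: a=3, c=M0/2=0, d=(M1−M0)/(6·1)=2753/8436, b=Δ0−h0·(2M0+M1)/6=-28061/8436
seg 1: a=0, c=M1/2=2753/2812, d=(M2−M1)/(6·2)=-4685/16872, b=Δ1−h1·(2M1+M2)/6=-9901/4218
seg 2: a=-3, c=M2/2=-483/703, d=(M3−M2)/(6·3)=20/57, b=Δ2−h2·(2M2+M3)/6=-3719/2109
seg 3: a=-5, c=M3/2=1737/703, d=(M4−M3)/(6·2)=-21215/16872, b=Δ3−h3·(2M3+M4)/6=7567/2109
seg 4: a=2, c=M4/2=-14267/2812, d=(M5−M4)/(6·1)=14267/8436, b=Δ4−h4·(2M4+M5)/6=-6823/4218
t_q=35/4 → seg 4, τ=3/4; S=2+-6823/4218·τ+-14267/2812·τ²+14267/8436·τ³=-243609/179968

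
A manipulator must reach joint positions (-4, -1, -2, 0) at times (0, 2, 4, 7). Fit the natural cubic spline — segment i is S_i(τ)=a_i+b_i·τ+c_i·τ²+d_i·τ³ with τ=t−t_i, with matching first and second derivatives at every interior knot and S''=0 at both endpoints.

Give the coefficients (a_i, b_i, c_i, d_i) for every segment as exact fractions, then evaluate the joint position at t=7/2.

Δ: Δ0=3/2, Δ1=-1/2, Δ2=2/3
row 1: diag=8, rhs=-12; c'=1/4, d'=-3/2
row 2: denom=10−2·1/4=19/2; d'=(7−2·-3/2)/(19/2)=20/19
back: M2=20/19
back: M1=-3/2−1/4·20/19=-67/38
M: M0=0, M1=-67/38, M2=20/19, M3=0
seg 0: a=-4, c=M0/2=0, d=(M1−M0)/(6·2)=-67/456, b=Δ0−h0·(2M0+M1)/6=119/57
seg 1: a=-1, c=M1/2=-67/76, d=(M2−M1)/(6·2)=107/456, b=Δ1−h1·(2M1+M2)/6=37/114
seg 2: a=-2, c=M2/2=10/19, d=(M3−M2)/(6·3)=-10/171, b=Δ2−h2·(2M2+M3)/6=-22/57
t_q=7/2 → seg 1, τ=3/2; S=-1+37/114·τ+-67/76·τ²+107/456·τ³=-2073/1216

  seg 0: a=-4 b=119/57 c=0 d=-67/456
  seg 1: a=-1 b=37/114 c=-67/76 d=107/456
  seg 2: a=-2 b=-22/57 c=10/19 d=-10/171
S(7/2) = -2073/1216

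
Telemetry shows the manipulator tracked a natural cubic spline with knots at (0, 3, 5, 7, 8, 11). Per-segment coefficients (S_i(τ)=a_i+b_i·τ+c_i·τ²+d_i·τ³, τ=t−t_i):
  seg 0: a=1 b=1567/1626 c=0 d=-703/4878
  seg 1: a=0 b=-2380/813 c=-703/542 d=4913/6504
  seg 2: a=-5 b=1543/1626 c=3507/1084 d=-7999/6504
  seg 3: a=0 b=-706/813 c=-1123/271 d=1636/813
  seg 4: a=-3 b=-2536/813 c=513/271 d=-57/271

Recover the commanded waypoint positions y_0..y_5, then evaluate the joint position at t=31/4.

y_0=1 y_1=0 y_2=-5 y_3=0 y_4=-3 y_5=-1
S(31/4) = -4625/2168

y_0 = S_0(0) = a_0 = 1
y_1 = S_1(0) = a_1 = 0
y_2 = S_2(0) = a_2 = -5
y_3 = S_3(0) = a_3 = 0
y_4 = S_4(0) = a_4 = -3
y_5 = S_4(3) = -1
t_q=31/4 is in segment 3 (τ=3/4); S_3(τ)=-4625/2168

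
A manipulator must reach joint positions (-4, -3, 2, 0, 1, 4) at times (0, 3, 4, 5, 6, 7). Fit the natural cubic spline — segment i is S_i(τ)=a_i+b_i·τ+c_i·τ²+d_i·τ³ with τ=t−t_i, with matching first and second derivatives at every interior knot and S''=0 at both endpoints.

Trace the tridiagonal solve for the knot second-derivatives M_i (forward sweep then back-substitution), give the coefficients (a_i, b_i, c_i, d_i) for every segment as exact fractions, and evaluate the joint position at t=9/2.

Δ: Δ0=1/3, Δ1=5, Δ2=-2, Δ3=1, Δ4=3
row 1: diag=8, rhs=28; c'=1/8, d'=7/2
row 2: denom=4−1·1/8=31/8; d'=(-42−1·7/2)/(31/8)=-364/31
row 3: denom=4−1·8/31=116/31; d'=(18−1·-364/31)/(116/31)=461/58
row 4: denom=4−1·31/116=433/116; d'=(12−1·461/58)/(433/116)=470/433
back: M4=470/433
back: M3=461/58−31/116·470/433=3316/433
back: M2=-364/31−8/31·3316/433=-5940/433
back: M1=7/2−1/8·-5940/433=2258/433
M: M0=0, M1=2258/433, M2=-5940/433, M3=3316/433, M4=470/433, M5=0
seg 0: a=-4, c=M0/2=0, d=(M1−M0)/(6·3)=1129/3897, b=Δ0−h0·(2M0+M1)/6=-2954/1299
seg 1: a=-3, c=M1/2=1129/433, d=(M2−M1)/(6·1)=-4099/1299, b=Δ1−h1·(2M1+M2)/6=7207/1299
seg 2: a=2, c=M2/2=-2970/433, d=(M3−M2)/(6·1)=4628/1299, b=Δ2−h2·(2M2+M3)/6=1684/1299
seg 3: a=0, c=M3/2=1658/433, d=(M4−M3)/(6·1)=-1423/1299, b=Δ3−h3·(2M3+M4)/6=-2252/1299
seg 4: a=1, c=M4/2=235/433, d=(M5−M4)/(6·1)=-235/1299, b=Δ4−h4·(2M4+M5)/6=3427/1299
t_q=9/2 → seg 2, τ=1/2; S=2+1684/1299·τ+-2970/433·τ²+4628/1299·τ³=597/433

  seg 0: a=-4 b=-2954/1299 c=0 d=1129/3897
  seg 1: a=-3 b=7207/1299 c=1129/433 d=-4099/1299
  seg 2: a=2 b=1684/1299 c=-2970/433 d=4628/1299
  seg 3: a=0 b=-2252/1299 c=1658/433 d=-1423/1299
  seg 4: a=1 b=3427/1299 c=235/433 d=-235/1299
S(9/2) = 597/433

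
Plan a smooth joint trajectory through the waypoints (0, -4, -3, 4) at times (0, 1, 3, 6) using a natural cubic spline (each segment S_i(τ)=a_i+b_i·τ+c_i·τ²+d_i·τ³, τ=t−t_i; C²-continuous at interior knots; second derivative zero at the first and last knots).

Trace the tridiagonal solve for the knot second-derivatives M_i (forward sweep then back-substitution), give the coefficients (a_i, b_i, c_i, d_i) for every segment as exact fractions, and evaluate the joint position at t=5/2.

Δ: Δ0=-4, Δ1=1/2, Δ2=7/3
row 1: diag=6, rhs=27; c'=1/3, d'=9/2
row 2: denom=10−2·1/3=28/3; d'=(11−2·9/2)/(28/3)=3/14
back: M2=3/14
back: M1=9/2−1/3·3/14=31/7
M: M0=0, M1=31/7, M2=3/14, M3=0
seg 0: a=0, c=M0/2=0, d=(M1−M0)/(6·1)=31/42, b=Δ0−h0·(2M0+M1)/6=-199/42
seg 1: a=-4, c=M1/2=31/14, d=(M2−M1)/(6·2)=-59/168, b=Δ1−h1·(2M1+M2)/6=-53/21
seg 2: a=-3, c=M2/2=3/28, d=(M3−M2)/(6·3)=-1/84, b=Δ2−h2·(2M2+M3)/6=89/42
t_q=5/2 → seg 1, τ=3/2; S=-4+-53/21·τ+31/14·τ²+-59/168·τ³=-1787/448

  seg 0: a=0 b=-199/42 c=0 d=31/42
  seg 1: a=-4 b=-53/21 c=31/14 d=-59/168
  seg 2: a=-3 b=89/42 c=3/28 d=-1/84
S(5/2) = -1787/448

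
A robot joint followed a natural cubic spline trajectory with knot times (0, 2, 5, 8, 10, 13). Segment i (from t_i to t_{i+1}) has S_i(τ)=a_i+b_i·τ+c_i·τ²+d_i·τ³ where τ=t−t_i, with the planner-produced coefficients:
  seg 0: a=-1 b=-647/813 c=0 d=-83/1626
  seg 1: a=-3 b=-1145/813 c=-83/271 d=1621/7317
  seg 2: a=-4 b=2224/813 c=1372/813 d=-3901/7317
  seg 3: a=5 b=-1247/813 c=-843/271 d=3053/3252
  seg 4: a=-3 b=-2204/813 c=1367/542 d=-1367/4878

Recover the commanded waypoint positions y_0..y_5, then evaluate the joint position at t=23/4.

y_0 = S_0(0) = a_0 = -1
y_1 = S_1(0) = a_1 = -3
y_2 = S_2(0) = a_2 = -4
y_3 = S_3(0) = a_3 = 5
y_4 = S_4(0) = a_4 = -3
y_5 = S_4(3) = 4
t_q=23/4 is in segment 2 (τ=3/4); S_2(τ)=-21229/17344

y_0=-1 y_1=-3 y_2=-4 y_3=5 y_4=-3 y_5=4
S(23/4) = -21229/17344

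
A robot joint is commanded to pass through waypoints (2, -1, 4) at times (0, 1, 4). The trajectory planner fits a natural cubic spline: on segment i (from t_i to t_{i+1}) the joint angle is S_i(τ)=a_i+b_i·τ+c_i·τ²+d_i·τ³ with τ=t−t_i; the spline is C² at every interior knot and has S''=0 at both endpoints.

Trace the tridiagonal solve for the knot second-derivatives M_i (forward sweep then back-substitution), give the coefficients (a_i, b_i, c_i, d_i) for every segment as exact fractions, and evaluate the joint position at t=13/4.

Δ: Δ0=-3, Δ1=5/3
row 1: diag=8, rhs=28; c'=3/8, d'=7/2
back: M1=7/2
M: M0=0, M1=7/2, M2=0
seg 0: a=2, c=M0/2=0, d=(M1−M0)/(6·1)=7/12, b=Δ0−h0·(2M0+M1)/6=-43/12
seg 1: a=-1, c=M1/2=7/4, d=(M2−M1)/(6·3)=-7/36, b=Δ1−h1·(2M1+M2)/6=-11/6
t_q=13/4 → seg 1, τ=9/4; S=-1+-11/6·τ+7/4·τ²+-7/36·τ³=389/256

  seg 0: a=2 b=-43/12 c=0 d=7/12
  seg 1: a=-1 b=-11/6 c=7/4 d=-7/36
S(13/4) = 389/256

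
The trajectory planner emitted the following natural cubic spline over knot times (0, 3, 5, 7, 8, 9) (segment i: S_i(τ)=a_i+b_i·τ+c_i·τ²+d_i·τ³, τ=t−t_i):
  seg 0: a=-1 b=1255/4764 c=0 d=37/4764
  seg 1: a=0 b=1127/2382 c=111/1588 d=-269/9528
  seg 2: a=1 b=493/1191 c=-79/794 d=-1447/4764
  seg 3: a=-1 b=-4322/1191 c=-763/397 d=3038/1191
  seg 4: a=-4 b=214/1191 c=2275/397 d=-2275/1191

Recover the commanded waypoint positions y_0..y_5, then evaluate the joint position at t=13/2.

y_0=-1 y_1=0 y_2=1 y_3=-1 y_4=-4 y_5=0
S(13/2) = 4725/12704

y_0 = S_0(0) = a_0 = -1
y_1 = S_1(0) = a_1 = 0
y_2 = S_2(0) = a_2 = 1
y_3 = S_3(0) = a_3 = -1
y_4 = S_4(0) = a_4 = -4
y_5 = S_4(1) = 0
t_q=13/2 is in segment 2 (τ=3/2); S_2(τ)=4725/12704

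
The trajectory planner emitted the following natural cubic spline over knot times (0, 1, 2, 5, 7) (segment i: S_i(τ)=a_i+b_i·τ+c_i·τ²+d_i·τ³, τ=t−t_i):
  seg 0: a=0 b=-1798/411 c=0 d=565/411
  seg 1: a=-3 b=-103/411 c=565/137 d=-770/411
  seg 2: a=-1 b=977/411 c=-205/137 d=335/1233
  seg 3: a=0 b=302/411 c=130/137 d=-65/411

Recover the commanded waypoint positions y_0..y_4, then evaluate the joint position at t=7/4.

y_0=0 y_1=-3 y_2=-1 y_3=0 y_4=4
S(7/4) = -7271/4384

y_0 = S_0(0) = a_0 = 0
y_1 = S_1(0) = a_1 = -3
y_2 = S_2(0) = a_2 = -1
y_3 = S_3(0) = a_3 = 0
y_4 = S_3(2) = 4
t_q=7/4 is in segment 1 (τ=3/4); S_1(τ)=-7271/4384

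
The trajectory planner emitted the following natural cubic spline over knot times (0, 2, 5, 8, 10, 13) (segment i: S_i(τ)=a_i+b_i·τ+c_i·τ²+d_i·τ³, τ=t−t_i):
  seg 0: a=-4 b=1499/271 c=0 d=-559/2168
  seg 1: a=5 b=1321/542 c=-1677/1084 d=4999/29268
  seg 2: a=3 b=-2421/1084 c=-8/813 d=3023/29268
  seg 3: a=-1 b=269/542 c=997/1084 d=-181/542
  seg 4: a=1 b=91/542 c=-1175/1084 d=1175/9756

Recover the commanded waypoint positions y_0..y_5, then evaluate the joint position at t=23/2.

y_0 = S_0(0) = a_0 = -4
y_1 = S_1(0) = a_1 = 5
y_2 = S_2(0) = a_2 = 3
y_3 = S_3(0) = a_3 = -1
y_4 = S_4(0) = a_4 = 1
y_5 = S_4(3) = -5
t_q=23/2 is in segment 4 (τ=3/2); S_4(τ)=-6769/8672

y_0=-4 y_1=5 y_2=3 y_3=-1 y_4=1 y_5=-5
S(23/2) = -6769/8672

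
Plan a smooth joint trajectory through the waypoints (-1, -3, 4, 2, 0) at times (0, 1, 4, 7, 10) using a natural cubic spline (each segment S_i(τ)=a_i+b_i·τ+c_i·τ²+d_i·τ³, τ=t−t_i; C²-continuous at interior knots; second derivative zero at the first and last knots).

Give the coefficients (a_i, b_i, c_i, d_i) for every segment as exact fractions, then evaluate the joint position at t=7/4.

Δ: Δ0=-2, Δ1=7/3, Δ2=-2/3, Δ3=-2/3
row 1: diag=8, rhs=26; c'=3/8, d'=13/4
row 2: denom=12−3·3/8=87/8; d'=(-18−3·13/4)/(87/8)=-74/29
row 3: denom=12−3·8/29=324/29; d'=(0−3·-74/29)/(324/29)=37/54
back: M3=37/54
back: M2=-74/29−8/29·37/54=-74/27
back: M1=13/4−3/8·-74/27=77/18
M: M0=0, M1=77/18, M2=-74/27, M3=37/54, M4=0
seg 0: a=-1, c=M0/2=0, d=(M1−M0)/(6·1)=77/108, b=Δ0−h0·(2M0+M1)/6=-293/108
seg 1: a=-3, c=M1/2=77/36, d=(M2−M1)/(6·3)=-379/972, b=Δ1−h1·(2M1+M2)/6=-31/54
seg 2: a=4, c=M2/2=-37/27, d=(M3−M2)/(6·3)=185/972, b=Δ2−h2·(2M2+M3)/6=187/108
seg 3: a=2, c=M3/2=37/108, d=(M4−M3)/(6·3)=-37/972, b=Δ3−h3·(2M3+M4)/6=-73/54
t_q=7/4 → seg 1, τ=3/4; S=-3+-31/54·τ+77/36·τ²+-379/972·τ³=-1837/768

  seg 0: a=-1 b=-293/108 c=0 d=77/108
  seg 1: a=-3 b=-31/54 c=77/36 d=-379/972
  seg 2: a=4 b=187/108 c=-37/27 d=185/972
  seg 3: a=2 b=-73/54 c=37/108 d=-37/972
S(7/4) = -1837/768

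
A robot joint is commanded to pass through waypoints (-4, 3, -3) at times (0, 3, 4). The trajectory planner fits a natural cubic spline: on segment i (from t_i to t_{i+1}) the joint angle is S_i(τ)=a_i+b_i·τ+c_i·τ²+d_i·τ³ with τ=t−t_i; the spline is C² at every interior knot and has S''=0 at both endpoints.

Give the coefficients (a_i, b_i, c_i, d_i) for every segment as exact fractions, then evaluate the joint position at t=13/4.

  seg 0: a=-4 b=131/24 c=0 d=-25/72
  seg 1: a=3 b=-47/12 c=-25/8 d=25/24
S(13/4) = 943/512

Δ: Δ0=7/3, Δ1=-6
row 1: diag=8, rhs=-50; c'=1/8, d'=-25/4
back: M1=-25/4
M: M0=0, M1=-25/4, M2=0
seg 0: a=-4, c=M0/2=0, d=(M1−M0)/(6·3)=-25/72, b=Δ0−h0·(2M0+M1)/6=131/24
seg 1: a=3, c=M1/2=-25/8, d=(M2−M1)/(6·1)=25/24, b=Δ1−h1·(2M1+M2)/6=-47/12
t_q=13/4 → seg 1, τ=1/4; S=3+-47/12·τ+-25/8·τ²+25/24·τ³=943/512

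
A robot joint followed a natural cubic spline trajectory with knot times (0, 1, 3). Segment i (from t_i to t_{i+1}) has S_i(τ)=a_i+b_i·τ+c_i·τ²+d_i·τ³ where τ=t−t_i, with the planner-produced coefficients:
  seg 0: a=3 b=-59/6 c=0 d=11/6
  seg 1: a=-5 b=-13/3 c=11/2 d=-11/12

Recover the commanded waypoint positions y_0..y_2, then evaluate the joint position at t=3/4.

y_0=3 y_1=-5 y_2=1
S(3/4) = -461/128

y_0 = S_0(0) = a_0 = 3
y_1 = S_1(0) = a_1 = -5
y_2 = S_1(2) = 1
t_q=3/4 is in segment 0 (τ=3/4); S_0(τ)=-461/128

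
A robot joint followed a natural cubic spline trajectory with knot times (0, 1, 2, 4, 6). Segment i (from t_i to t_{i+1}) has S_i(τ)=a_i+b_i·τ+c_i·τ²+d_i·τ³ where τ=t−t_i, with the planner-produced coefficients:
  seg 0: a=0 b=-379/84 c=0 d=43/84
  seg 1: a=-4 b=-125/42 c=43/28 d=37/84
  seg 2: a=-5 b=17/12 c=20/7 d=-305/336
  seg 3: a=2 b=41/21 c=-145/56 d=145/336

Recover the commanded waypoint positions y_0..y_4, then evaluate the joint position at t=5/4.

y_0 = S_0(0) = a_0 = 0
y_1 = S_1(0) = a_1 = -4
y_2 = S_2(0) = a_2 = -5
y_3 = S_3(0) = a_3 = 2
y_4 = S_3(2) = -1
t_q=5/4 is in segment 1 (τ=1/4); S_1(τ)=-8317/1792

y_0=0 y_1=-4 y_2=-5 y_3=2 y_4=-1
S(5/4) = -8317/1792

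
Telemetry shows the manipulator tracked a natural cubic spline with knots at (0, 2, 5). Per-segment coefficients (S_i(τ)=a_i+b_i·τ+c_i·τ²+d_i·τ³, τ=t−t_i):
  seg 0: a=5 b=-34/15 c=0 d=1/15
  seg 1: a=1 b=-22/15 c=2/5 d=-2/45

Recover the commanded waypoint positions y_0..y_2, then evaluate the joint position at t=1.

y_0 = S_0(0) = a_0 = 5
y_1 = S_1(0) = a_1 = 1
y_2 = S_1(3) = -1
t_q=1 is in segment 0 (τ=1); S_0(τ)=14/5

y_0=5 y_1=1 y_2=-1
S(1) = 14/5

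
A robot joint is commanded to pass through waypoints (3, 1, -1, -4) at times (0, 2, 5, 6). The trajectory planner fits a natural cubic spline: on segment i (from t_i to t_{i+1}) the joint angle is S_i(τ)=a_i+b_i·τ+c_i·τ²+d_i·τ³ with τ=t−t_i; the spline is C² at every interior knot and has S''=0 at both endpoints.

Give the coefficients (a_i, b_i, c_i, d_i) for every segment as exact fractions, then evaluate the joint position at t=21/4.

  seg 0: a=3 b=-271/213 c=0 d=29/426
  seg 1: a=1 b=-97/213 c=29/71 d=-34/213
  seg 2: a=-1 b=-493/213 c=-73/71 d=73/213
S(21/4) = -7441/4544

Δ: Δ0=-1, Δ1=-2/3, Δ2=-3
row 1: diag=10, rhs=2; c'=3/10, d'=1/5
row 2: denom=8−3·3/10=71/10; d'=(-14−3·1/5)/(71/10)=-146/71
back: M2=-146/71
back: M1=1/5−3/10·-146/71=58/71
M: M0=0, M1=58/71, M2=-146/71, M3=0
seg 0: a=3, c=M0/2=0, d=(M1−M0)/(6·2)=29/426, b=Δ0−h0·(2M0+M1)/6=-271/213
seg 1: a=1, c=M1/2=29/71, d=(M2−M1)/(6·3)=-34/213, b=Δ1−h1·(2M1+M2)/6=-97/213
seg 2: a=-1, c=M2/2=-73/71, d=(M3−M2)/(6·1)=73/213, b=Δ2−h2·(2M2+M3)/6=-493/213
t_q=21/4 → seg 2, τ=1/4; S=-1+-493/213·τ+-73/71·τ²+73/213·τ³=-7441/4544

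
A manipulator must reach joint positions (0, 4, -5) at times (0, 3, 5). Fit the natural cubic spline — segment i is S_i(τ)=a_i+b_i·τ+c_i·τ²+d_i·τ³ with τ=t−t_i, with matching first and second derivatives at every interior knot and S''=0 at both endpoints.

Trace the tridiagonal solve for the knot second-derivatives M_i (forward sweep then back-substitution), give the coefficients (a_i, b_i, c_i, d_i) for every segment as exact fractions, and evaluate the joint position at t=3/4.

Δ: Δ0=4/3, Δ1=-9/2
row 1: diag=10, rhs=-35; c'=1/5, d'=-7/2
back: M1=-7/2
M: M0=0, M1=-7/2, M2=0
seg 0: a=0, c=M0/2=0, d=(M1−M0)/(6·3)=-7/36, b=Δ0−h0·(2M0+M1)/6=37/12
seg 1: a=4, c=M1/2=-7/4, d=(M2−M1)/(6·2)=7/24, b=Δ1−h1·(2M1+M2)/6=-13/6
t_q=3/4 → seg 0, τ=3/4; S=0+37/12·τ+0·τ²+-7/36·τ³=571/256

  seg 0: a=0 b=37/12 c=0 d=-7/36
  seg 1: a=4 b=-13/6 c=-7/4 d=7/24
S(3/4) = 571/256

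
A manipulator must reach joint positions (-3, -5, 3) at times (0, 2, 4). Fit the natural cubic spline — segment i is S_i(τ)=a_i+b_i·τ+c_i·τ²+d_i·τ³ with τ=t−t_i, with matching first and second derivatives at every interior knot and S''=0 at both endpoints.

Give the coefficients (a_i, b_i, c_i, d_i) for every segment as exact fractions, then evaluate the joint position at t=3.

  seg 0: a=-3 b=-9/4 c=0 d=5/16
  seg 1: a=-5 b=3/2 c=15/8 d=-5/16
S(3) = -31/16

Δ: Δ0=-1, Δ1=4
row 1: diag=8, rhs=30; c'=1/4, d'=15/4
back: M1=15/4
M: M0=0, M1=15/4, M2=0
seg 0: a=-3, c=M0/2=0, d=(M1−M0)/(6·2)=5/16, b=Δ0−h0·(2M0+M1)/6=-9/4
seg 1: a=-5, c=M1/2=15/8, d=(M2−M1)/(6·2)=-5/16, b=Δ1−h1·(2M1+M2)/6=3/2
t_q=3 → seg 1, τ=1; S=-5+3/2·τ+15/8·τ²+-5/16·τ³=-31/16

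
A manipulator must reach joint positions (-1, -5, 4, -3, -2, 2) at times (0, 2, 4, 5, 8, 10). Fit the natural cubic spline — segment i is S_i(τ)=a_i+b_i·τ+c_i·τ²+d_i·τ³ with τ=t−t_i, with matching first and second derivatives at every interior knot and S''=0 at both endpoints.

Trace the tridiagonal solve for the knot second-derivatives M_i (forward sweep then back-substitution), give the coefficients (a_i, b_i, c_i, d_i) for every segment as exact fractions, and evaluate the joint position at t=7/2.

Δ: Δ0=-2, Δ1=9/2, Δ2=-7, Δ3=1/3, Δ4=2
row 1: diag=8, rhs=39; c'=1/4, d'=39/8
row 2: denom=6−2·1/4=11/2; d'=(-69−2·39/8)/(11/2)=-315/22
row 3: denom=8−1·2/11=86/11; d'=(44−1·-315/22)/(86/11)=1283/172
row 4: denom=10−3·33/86=761/86; d'=(10−3·1283/172)/(761/86)=-2129/1522
back: M4=-2129/1522
back: M3=1283/172−33/86·-2129/1522=6085/761
back: M2=-315/22−2/11·6085/761=-24005/1522
back: M1=39/8−1/4·-24005/1522=13421/1522
M: M0=0, M1=13421/1522, M2=-24005/1522, M3=6085/761, M4=-2129/1522, M5=0
seg 0: a=-1, c=M0/2=0, d=(M1−M0)/(6·2)=13421/18264, b=Δ0−h0·(2M0+M1)/6=-22553/4566
seg 1: a=-5, c=M1/2=13421/3044, d=(M2−M1)/(6·2)=-18713/9132, b=Δ1−h1·(2M1+M2)/6=8855/2283
seg 2: a=4, c=M2/2=-24005/3044, d=(M3−M2)/(6·1)=36175/9132, b=Δ2−h2·(2M2+M3)/6=-7021/2283
seg 3: a=-3, c=M3/2=6085/1522, d=(M4−M3)/(6·3)=-14299/27396, b=Δ3−h3·(2M3+M4)/6=-63589/9132
seg 4: a=-2, c=M4/2=-2129/3044, d=(M5−M4)/(6·2)=2129/18264, b=Δ4−h4·(2M4+M5)/6=6695/2283
t_q=7/2 → seg 1, τ=3/2; S=-5+8855/2283·τ+13421/3044·τ²+-18713/9132·τ³=93081/24352

  seg 0: a=-1 b=-22553/4566 c=0 d=13421/18264
  seg 1: a=-5 b=8855/2283 c=13421/3044 d=-18713/9132
  seg 2: a=4 b=-7021/2283 c=-24005/3044 d=36175/9132
  seg 3: a=-3 b=-63589/9132 c=6085/1522 d=-14299/27396
  seg 4: a=-2 b=6695/2283 c=-2129/3044 d=2129/18264
S(7/2) = 93081/24352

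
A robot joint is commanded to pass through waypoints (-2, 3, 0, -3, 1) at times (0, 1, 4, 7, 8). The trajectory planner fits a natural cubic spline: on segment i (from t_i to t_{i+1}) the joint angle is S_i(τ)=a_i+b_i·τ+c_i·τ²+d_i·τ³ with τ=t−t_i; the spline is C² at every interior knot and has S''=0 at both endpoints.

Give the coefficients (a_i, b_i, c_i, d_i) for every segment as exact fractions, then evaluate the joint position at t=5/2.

Δ: Δ0=5, Δ1=-1, Δ2=-1, Δ3=4
row 1: diag=8, rhs=-36; c'=3/8, d'=-9/2
row 2: denom=12−3·3/8=87/8; d'=(0−3·-9/2)/(87/8)=36/29
row 3: denom=8−3·8/29=208/29; d'=(30−3·36/29)/(208/29)=381/104
back: M3=381/104
back: M2=36/29−8/29·381/104=3/13
back: M1=-9/2−3/8·3/13=-477/104
M: M0=0, M1=-477/104, M2=3/13, M3=381/104, M4=0
seg 0: a=-2, c=M0/2=0, d=(M1−M0)/(6·1)=-159/208, b=Δ0−h0·(2M0+M1)/6=1199/208
seg 1: a=3, c=M1/2=-477/208, d=(M2−M1)/(6·3)=167/624, b=Δ1−h1·(2M1+M2)/6=361/104
seg 2: a=0, c=M2/2=3/26, d=(M3−M2)/(6·3)=119/624, b=Δ2−h2·(2M2+M3)/6=-49/16
seg 3: a=-3, c=M3/2=381/208, d=(M4−M3)/(6·1)=-127/208, b=Δ3−h3·(2M3+M4)/6=289/104
t_q=5/2 → seg 1, τ=3/2; S=3+361/104·τ+-477/208·τ²+167/624·τ³=6573/1664

  seg 0: a=-2 b=1199/208 c=0 d=-159/208
  seg 1: a=3 b=361/104 c=-477/208 d=167/624
  seg 2: a=0 b=-49/16 c=3/26 d=119/624
  seg 3: a=-3 b=289/104 c=381/208 d=-127/208
S(5/2) = 6573/1664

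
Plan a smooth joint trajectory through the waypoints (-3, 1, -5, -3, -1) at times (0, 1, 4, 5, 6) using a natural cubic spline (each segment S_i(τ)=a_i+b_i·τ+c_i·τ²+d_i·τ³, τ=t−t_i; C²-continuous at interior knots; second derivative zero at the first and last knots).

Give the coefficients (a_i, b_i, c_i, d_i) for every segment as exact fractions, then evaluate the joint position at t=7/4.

  seg 0: a=-3 b=541/106 c=0 d=-117/106
  seg 1: a=1 b=95/53 c=-351/106 d=217/318
  seg 2: a=-5 b=37/106 c=150/53 d=-125/106
  seg 3: a=-3 b=131/53 c=-75/106 d=25/106
S(7/4) = 5221/6784

Δ: Δ0=4, Δ1=-2, Δ2=2, Δ3=2
row 1: diag=8, rhs=-36; c'=3/8, d'=-9/2
row 2: denom=8−3·3/8=55/8; d'=(24−3·-9/2)/(55/8)=60/11
row 3: denom=4−1·8/55=212/55; d'=(0−1·60/11)/(212/55)=-75/53
back: M3=-75/53
back: M2=60/11−8/55·-75/53=300/53
back: M1=-9/2−3/8·300/53=-351/53
M: M0=0, M1=-351/53, M2=300/53, M3=-75/53, M4=0
seg 0: a=-3, c=M0/2=0, d=(M1−M0)/(6·1)=-117/106, b=Δ0−h0·(2M0+M1)/6=541/106
seg 1: a=1, c=M1/2=-351/106, d=(M2−M1)/(6·3)=217/318, b=Δ1−h1·(2M1+M2)/6=95/53
seg 2: a=-5, c=M2/2=150/53, d=(M3−M2)/(6·1)=-125/106, b=Δ2−h2·(2M2+M3)/6=37/106
seg 3: a=-3, c=M3/2=-75/106, d=(M4−M3)/(6·1)=25/106, b=Δ3−h3·(2M3+M4)/6=131/53
t_q=7/4 → seg 1, τ=3/4; S=1+95/53·τ+-351/106·τ²+217/318·τ³=5221/6784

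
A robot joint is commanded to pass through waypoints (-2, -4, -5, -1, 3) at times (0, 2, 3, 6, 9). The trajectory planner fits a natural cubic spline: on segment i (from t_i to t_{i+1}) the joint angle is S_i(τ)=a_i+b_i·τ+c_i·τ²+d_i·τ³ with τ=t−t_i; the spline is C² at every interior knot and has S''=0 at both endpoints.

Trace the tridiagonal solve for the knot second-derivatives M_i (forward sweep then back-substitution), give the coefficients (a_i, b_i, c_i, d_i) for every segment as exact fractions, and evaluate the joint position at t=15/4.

  seg 0: a=-2 b=-227/255 c=0 d=-7/255
  seg 1: a=-4 b=-311/255 c=-14/85 d=98/255
  seg 2: a=-5 b=-101/255 c=84/85 d=-7/51
  seg 3: a=-1 b=466/255 c=-21/85 d=7/255
S(15/4) = -26107/5440

Δ: Δ0=-1, Δ1=-1, Δ2=4/3, Δ3=4/3
row 1: diag=6, rhs=0; c'=1/6, d'=0
row 2: denom=8−1·1/6=47/6; d'=(14−1·0)/(47/6)=84/47
row 3: denom=12−3·18/47=510/47; d'=(0−3·84/47)/(510/47)=-42/85
back: M3=-42/85
back: M2=84/47−18/47·-42/85=168/85
back: M1=0−1/6·168/85=-28/85
M: M0=0, M1=-28/85, M2=168/85, M3=-42/85, M4=0
seg 0: a=-2, c=M0/2=0, d=(M1−M0)/(6·2)=-7/255, b=Δ0−h0·(2M0+M1)/6=-227/255
seg 1: a=-4, c=M1/2=-14/85, d=(M2−M1)/(6·1)=98/255, b=Δ1−h1·(2M1+M2)/6=-311/255
seg 2: a=-5, c=M2/2=84/85, d=(M3−M2)/(6·3)=-7/51, b=Δ2−h2·(2M2+M3)/6=-101/255
seg 3: a=-1, c=M3/2=-21/85, d=(M4−M3)/(6·3)=7/255, b=Δ3−h3·(2M3+M4)/6=466/255
t_q=15/4 → seg 2, τ=3/4; S=-5+-101/255·τ+84/85·τ²+-7/51·τ³=-26107/5440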